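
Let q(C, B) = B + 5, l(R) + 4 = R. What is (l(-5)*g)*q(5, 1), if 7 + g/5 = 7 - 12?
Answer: 3240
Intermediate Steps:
l(R) = -4 + R
q(C, B) = 5 + B
g = -60 (g = -35 + 5*(7 - 12) = -35 + 5*(-5) = -35 - 25 = -60)
(l(-5)*g)*q(5, 1) = ((-4 - 5)*(-60))*(5 + 1) = -9*(-60)*6 = 540*6 = 3240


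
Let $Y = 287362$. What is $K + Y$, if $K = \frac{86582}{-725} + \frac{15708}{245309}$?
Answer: $\frac{51085823566512}{177849025} \approx 2.8724 \cdot 10^{5}$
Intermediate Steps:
$K = - \frac{21227955538}{177849025}$ ($K = 86582 \left(- \frac{1}{725}\right) + 15708 \cdot \frac{1}{245309} = - \frac{86582}{725} + \frac{15708}{245309} = - \frac{21227955538}{177849025} \approx -119.36$)
$K + Y = - \frac{21227955538}{177849025} + 287362 = \frac{51085823566512}{177849025}$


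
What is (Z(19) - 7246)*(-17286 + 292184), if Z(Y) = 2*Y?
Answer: -1981464784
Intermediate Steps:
(Z(19) - 7246)*(-17286 + 292184) = (2*19 - 7246)*(-17286 + 292184) = (38 - 7246)*274898 = -7208*274898 = -1981464784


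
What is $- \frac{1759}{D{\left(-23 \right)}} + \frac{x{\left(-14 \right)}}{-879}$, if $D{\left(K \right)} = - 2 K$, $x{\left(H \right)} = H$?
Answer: $- \frac{1545517}{40434} \approx -38.223$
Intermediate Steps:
$- \frac{1759}{D{\left(-23 \right)}} + \frac{x{\left(-14 \right)}}{-879} = - \frac{1759}{\left(-2\right) \left(-23\right)} - \frac{14}{-879} = - \frac{1759}{46} - - \frac{14}{879} = \left(-1759\right) \frac{1}{46} + \frac{14}{879} = - \frac{1759}{46} + \frac{14}{879} = - \frac{1545517}{40434}$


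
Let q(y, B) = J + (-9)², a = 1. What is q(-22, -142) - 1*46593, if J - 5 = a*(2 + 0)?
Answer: -46505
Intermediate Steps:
J = 7 (J = 5 + 1*(2 + 0) = 5 + 1*2 = 5 + 2 = 7)
q(y, B) = 88 (q(y, B) = 7 + (-9)² = 7 + 81 = 88)
q(-22, -142) - 1*46593 = 88 - 1*46593 = 88 - 46593 = -46505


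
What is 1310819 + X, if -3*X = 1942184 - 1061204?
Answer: 1017159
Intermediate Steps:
X = -293660 (X = -(1942184 - 1061204)/3 = -⅓*880980 = -293660)
1310819 + X = 1310819 - 293660 = 1017159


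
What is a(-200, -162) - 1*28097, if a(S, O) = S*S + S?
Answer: 11703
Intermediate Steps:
a(S, O) = S + S² (a(S, O) = S² + S = S + S²)
a(-200, -162) - 1*28097 = -200*(1 - 200) - 1*28097 = -200*(-199) - 28097 = 39800 - 28097 = 11703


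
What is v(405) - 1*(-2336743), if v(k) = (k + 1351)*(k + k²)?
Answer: 291075823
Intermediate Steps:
v(k) = (1351 + k)*(k + k²)
v(405) - 1*(-2336743) = 405*(1351 + 405² + 1352*405) - 1*(-2336743) = 405*(1351 + 164025 + 547560) + 2336743 = 405*712936 + 2336743 = 288739080 + 2336743 = 291075823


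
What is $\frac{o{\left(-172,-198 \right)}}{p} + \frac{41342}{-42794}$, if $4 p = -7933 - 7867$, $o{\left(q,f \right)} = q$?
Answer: $- \frac{38985083}{42259075} \approx -0.92253$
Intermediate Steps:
$p = -3950$ ($p = \frac{-7933 - 7867}{4} = \frac{1}{4} \left(-15800\right) = -3950$)
$\frac{o{\left(-172,-198 \right)}}{p} + \frac{41342}{-42794} = - \frac{172}{-3950} + \frac{41342}{-42794} = \left(-172\right) \left(- \frac{1}{3950}\right) + 41342 \left(- \frac{1}{42794}\right) = \frac{86}{1975} - \frac{20671}{21397} = - \frac{38985083}{42259075}$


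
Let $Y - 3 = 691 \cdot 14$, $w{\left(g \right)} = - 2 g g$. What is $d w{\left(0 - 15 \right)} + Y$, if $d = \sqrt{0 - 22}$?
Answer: $9677 - 450 i \sqrt{22} \approx 9677.0 - 2110.7 i$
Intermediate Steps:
$d = i \sqrt{22}$ ($d = \sqrt{-22} = i \sqrt{22} \approx 4.6904 i$)
$w{\left(g \right)} = - 2 g^{2}$
$Y = 9677$ ($Y = 3 + 691 \cdot 14 = 3 + 9674 = 9677$)
$d w{\left(0 - 15 \right)} + Y = i \sqrt{22} \left(- 2 \left(0 - 15\right)^{2}\right) + 9677 = i \sqrt{22} \left(- 2 \left(-15\right)^{2}\right) + 9677 = i \sqrt{22} \left(\left(-2\right) 225\right) + 9677 = i \sqrt{22} \left(-450\right) + 9677 = - 450 i \sqrt{22} + 9677 = 9677 - 450 i \sqrt{22}$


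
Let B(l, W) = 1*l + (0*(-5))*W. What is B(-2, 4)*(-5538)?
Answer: 11076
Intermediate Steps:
B(l, W) = l (B(l, W) = l + 0*W = l + 0 = l)
B(-2, 4)*(-5538) = -2*(-5538) = 11076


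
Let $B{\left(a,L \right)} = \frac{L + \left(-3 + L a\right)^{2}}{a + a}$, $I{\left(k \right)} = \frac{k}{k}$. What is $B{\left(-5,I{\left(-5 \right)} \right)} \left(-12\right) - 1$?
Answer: $77$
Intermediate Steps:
$I{\left(k \right)} = 1$
$B{\left(a,L \right)} = \frac{L + \left(-3 + L a\right)^{2}}{2 a}$
$B{\left(-5,I{\left(-5 \right)} \right)} \left(-12\right) - 1 = \frac{1 + \left(-3 + 1 \left(-5\right)\right)^{2}}{2 \left(-5\right)} \left(-12\right) - 1 = \frac{1}{2} \left(- \frac{1}{5}\right) \left(1 + \left(-3 - 5\right)^{2}\right) \left(-12\right) - 1 = \frac{1}{2} \left(- \frac{1}{5}\right) \left(1 + \left(-8\right)^{2}\right) \left(-12\right) - 1 = \frac{1}{2} \left(- \frac{1}{5}\right) \left(1 + 64\right) \left(-12\right) - 1 = \frac{1}{2} \left(- \frac{1}{5}\right) 65 \left(-12\right) - 1 = \left(- \frac{13}{2}\right) \left(-12\right) - 1 = 78 - 1 = 77$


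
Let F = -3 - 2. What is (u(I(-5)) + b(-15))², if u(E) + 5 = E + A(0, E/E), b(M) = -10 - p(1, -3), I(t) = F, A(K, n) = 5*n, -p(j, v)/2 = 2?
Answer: 121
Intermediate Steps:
p(j, v) = -4 (p(j, v) = -2*2 = -4)
F = -5
I(t) = -5
b(M) = -6 (b(M) = -10 - 1*(-4) = -10 + 4 = -6)
u(E) = E (u(E) = -5 + (E + 5*(E/E)) = -5 + (E + 5*1) = -5 + (E + 5) = -5 + (5 + E) = E)
(u(I(-5)) + b(-15))² = (-5 - 6)² = (-11)² = 121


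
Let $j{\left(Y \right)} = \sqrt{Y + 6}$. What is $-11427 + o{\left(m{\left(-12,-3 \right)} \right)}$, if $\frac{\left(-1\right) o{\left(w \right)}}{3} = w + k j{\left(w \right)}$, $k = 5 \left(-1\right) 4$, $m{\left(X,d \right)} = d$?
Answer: $-11418 + 60 \sqrt{3} \approx -11314.0$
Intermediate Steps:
$j{\left(Y \right)} = \sqrt{6 + Y}$
$k = -20$ ($k = \left(-5\right) 4 = -20$)
$o{\left(w \right)} = - 3 w + 60 \sqrt{6 + w}$ ($o{\left(w \right)} = - 3 \left(w - 20 \sqrt{6 + w}\right) = - 3 w + 60 \sqrt{6 + w}$)
$-11427 + o{\left(m{\left(-12,-3 \right)} \right)} = -11427 - \left(-9 - 60 \sqrt{6 - 3}\right) = -11427 + \left(9 + 60 \sqrt{3}\right) = -11418 + 60 \sqrt{3}$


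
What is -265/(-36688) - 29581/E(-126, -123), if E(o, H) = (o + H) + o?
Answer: 1085367103/13758000 ≈ 78.890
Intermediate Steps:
E(o, H) = H + 2*o (E(o, H) = (H + o) + o = H + 2*o)
-265/(-36688) - 29581/E(-126, -123) = -265/(-36688) - 29581/(-123 + 2*(-126)) = -265*(-1/36688) - 29581/(-123 - 252) = 265/36688 - 29581/(-375) = 265/36688 - 29581*(-1/375) = 265/36688 + 29581/375 = 1085367103/13758000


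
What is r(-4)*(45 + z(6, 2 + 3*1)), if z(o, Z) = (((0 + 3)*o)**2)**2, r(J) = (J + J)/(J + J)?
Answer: 105021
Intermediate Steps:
r(J) = 1 (r(J) = (2*J)/((2*J)) = (2*J)*(1/(2*J)) = 1)
z(o, Z) = 81*o**4 (z(o, Z) = ((3*o)**2)**2 = (9*o**2)**2 = 81*o**4)
r(-4)*(45 + z(6, 2 + 3*1)) = 1*(45 + 81*6**4) = 1*(45 + 81*1296) = 1*(45 + 104976) = 1*105021 = 105021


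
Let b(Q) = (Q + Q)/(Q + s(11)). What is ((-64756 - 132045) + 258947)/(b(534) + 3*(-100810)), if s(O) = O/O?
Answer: -16624055/80899491 ≈ -0.20549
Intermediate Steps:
s(O) = 1
b(Q) = 2*Q/(1 + Q) (b(Q) = (Q + Q)/(Q + 1) = (2*Q)/(1 + Q) = 2*Q/(1 + Q))
((-64756 - 132045) + 258947)/(b(534) + 3*(-100810)) = ((-64756 - 132045) + 258947)/(2*534/(1 + 534) + 3*(-100810)) = (-196801 + 258947)/(2*534/535 - 302430) = 62146/(2*534*(1/535) - 302430) = 62146/(1068/535 - 302430) = 62146/(-161798982/535) = 62146*(-535/161798982) = -16624055/80899491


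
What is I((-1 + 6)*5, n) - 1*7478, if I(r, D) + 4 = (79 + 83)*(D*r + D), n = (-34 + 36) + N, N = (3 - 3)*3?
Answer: 942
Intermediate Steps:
N = 0 (N = 0*3 = 0)
n = 2 (n = (-34 + 36) + 0 = 2 + 0 = 2)
I(r, D) = -4 + 162*D + 162*D*r (I(r, D) = -4 + (79 + 83)*(D*r + D) = -4 + 162*(D + D*r) = -4 + (162*D + 162*D*r) = -4 + 162*D + 162*D*r)
I((-1 + 6)*5, n) - 1*7478 = (-4 + 162*2 + 162*2*((-1 + 6)*5)) - 1*7478 = (-4 + 324 + 162*2*(5*5)) - 7478 = (-4 + 324 + 162*2*25) - 7478 = (-4 + 324 + 8100) - 7478 = 8420 - 7478 = 942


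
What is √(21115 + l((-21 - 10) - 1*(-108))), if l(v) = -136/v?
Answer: √125180363/77 ≈ 145.30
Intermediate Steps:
√(21115 + l((-21 - 10) - 1*(-108))) = √(21115 - 136/((-21 - 10) - 1*(-108))) = √(21115 - 136/(-31 + 108)) = √(21115 - 136/77) = √(1625719/77) = √125180363/77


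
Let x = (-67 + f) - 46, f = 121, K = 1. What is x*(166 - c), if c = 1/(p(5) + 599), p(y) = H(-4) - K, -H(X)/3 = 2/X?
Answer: 1592256/1199 ≈ 1328.0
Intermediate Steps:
H(X) = -6/X
p(y) = 1/2 (p(y) = -6/(-4) - 1*1 = -6*(-1/4) - 1 = 3/2 - 1 = 1/2)
c = 2/1199 (c = 1/(1/2 + 599) = 1/(1199/2) = 2/1199 ≈ 0.0016681)
x = 8 (x = (-67 + 121) - 46 = 54 - 46 = 8)
x*(166 - c) = 8*(166 - 1*2/1199) = 8*(166 - 2/1199) = 8*(199032/1199) = 1592256/1199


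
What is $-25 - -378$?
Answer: $353$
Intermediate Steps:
$-25 - -378 = -25 + 378 = 353$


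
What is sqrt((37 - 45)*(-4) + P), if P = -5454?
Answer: I*sqrt(5422) ≈ 73.634*I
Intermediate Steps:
sqrt((37 - 45)*(-4) + P) = sqrt((37 - 45)*(-4) - 5454) = sqrt(-8*(-4) - 5454) = sqrt(32 - 5454) = sqrt(-5422) = I*sqrt(5422)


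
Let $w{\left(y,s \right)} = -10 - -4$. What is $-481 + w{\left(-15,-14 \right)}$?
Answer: $-487$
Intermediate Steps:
$w{\left(y,s \right)} = -6$ ($w{\left(y,s \right)} = -10 + 4 = -6$)
$-481 + w{\left(-15,-14 \right)} = -481 - 6 = -487$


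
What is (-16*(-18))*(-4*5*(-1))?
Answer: 5760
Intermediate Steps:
(-16*(-18))*(-4*5*(-1)) = 288*(-20*(-1)) = 288*20 = 5760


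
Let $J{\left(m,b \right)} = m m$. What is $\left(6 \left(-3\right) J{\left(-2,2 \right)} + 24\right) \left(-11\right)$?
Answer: $528$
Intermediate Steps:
$J{\left(m,b \right)} = m^{2}$
$\left(6 \left(-3\right) J{\left(-2,2 \right)} + 24\right) \left(-11\right) = \left(6 \left(-3\right) \left(-2\right)^{2} + 24\right) \left(-11\right) = \left(\left(-18\right) 4 + 24\right) \left(-11\right) = \left(-72 + 24\right) \left(-11\right) = \left(-48\right) \left(-11\right) = 528$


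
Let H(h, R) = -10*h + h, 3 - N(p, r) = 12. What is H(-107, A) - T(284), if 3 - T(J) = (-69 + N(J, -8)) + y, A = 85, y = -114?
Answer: 768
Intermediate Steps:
N(p, r) = -9 (N(p, r) = 3 - 1*12 = 3 - 12 = -9)
H(h, R) = -9*h
T(J) = 195 (T(J) = 3 - ((-69 - 9) - 114) = 3 - (-78 - 114) = 3 - 1*(-192) = 3 + 192 = 195)
H(-107, A) - T(284) = -9*(-107) - 1*195 = 963 - 195 = 768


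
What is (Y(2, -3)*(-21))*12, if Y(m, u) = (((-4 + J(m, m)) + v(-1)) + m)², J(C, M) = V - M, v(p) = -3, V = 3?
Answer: -4032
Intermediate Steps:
J(C, M) = 3 - M
Y(m, u) = 16 (Y(m, u) = (((-4 + (3 - m)) - 3) + m)² = (((-1 - m) - 3) + m)² = ((-4 - m) + m)² = (-4)² = 16)
(Y(2, -3)*(-21))*12 = (16*(-21))*12 = -336*12 = -4032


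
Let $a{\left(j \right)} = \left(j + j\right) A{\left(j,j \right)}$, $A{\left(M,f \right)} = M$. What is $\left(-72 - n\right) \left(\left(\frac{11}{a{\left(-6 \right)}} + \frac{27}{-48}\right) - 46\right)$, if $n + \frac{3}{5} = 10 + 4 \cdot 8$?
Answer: $\frac{421029}{80} \approx 5262.9$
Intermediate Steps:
$n = \frac{207}{5}$ ($n = - \frac{3}{5} + \left(10 + 4 \cdot 8\right) = - \frac{3}{5} + \left(10 + 32\right) = - \frac{3}{5} + 42 = \frac{207}{5} \approx 41.4$)
$a{\left(j \right)} = 2 j^{2}$ ($a{\left(j \right)} = \left(j + j\right) j = 2 j j = 2 j^{2}$)
$\left(-72 - n\right) \left(\left(\frac{11}{a{\left(-6 \right)}} + \frac{27}{-48}\right) - 46\right) = \left(-72 - \frac{207}{5}\right) \left(\left(\frac{11}{2 \left(-6\right)^{2}} + \frac{27}{-48}\right) - 46\right) = \left(-72 - \frac{207}{5}\right) \left(\left(\frac{11}{2 \cdot 36} + 27 \left(- \frac{1}{48}\right)\right) - 46\right) = - \frac{567 \left(\left(\frac{11}{72} - \frac{9}{16}\right) - 46\right)}{5} = - \frac{567 \left(- \frac{59}{144} - 46\right)}{5} = \left(- \frac{567}{5}\right) \left(- \frac{6683}{144}\right) = \frac{421029}{80}$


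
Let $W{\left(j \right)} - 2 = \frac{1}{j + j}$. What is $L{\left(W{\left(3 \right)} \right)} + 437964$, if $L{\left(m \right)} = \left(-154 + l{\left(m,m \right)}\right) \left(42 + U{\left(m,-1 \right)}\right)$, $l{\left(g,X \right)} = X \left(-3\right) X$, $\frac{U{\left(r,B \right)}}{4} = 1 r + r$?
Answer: $\frac{7703839}{18} \approx 4.2799 \cdot 10^{5}$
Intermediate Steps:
$U{\left(r,B \right)} = 8 r$ ($U{\left(r,B \right)} = 4 \left(1 r + r\right) = 4 \left(r + r\right) = 4 \cdot 2 r = 8 r$)
$W{\left(j \right)} = 2 + \frac{1}{2 j}$ ($W{\left(j \right)} = 2 + \frac{1}{j + j} = 2 + \frac{1}{2 j}$)
$l{\left(g,X \right)} = - 3 X^{2}$ ($l{\left(g,X \right)} = - 3 X X = - 3 X^{2}$)
$L{\left(m \right)} = \left(-154 - 3 m^{2}\right) \left(42 + 8 m\right)$
$L{\left(W{\left(3 \right)} \right)} + 437964 = \left(-6468 - 1232 \left(2 + \frac{1}{2 \cdot 3}\right) - 126 \left(2 + \frac{1}{2 \cdot 3}\right)^{2} - 24 \left(2 + \frac{1}{2 \cdot 3}\right)^{3}\right) + 437964 = \left(-6468 - 1232 \left(2 + \frac{1}{2} \cdot \frac{1}{3}\right) - 126 \left(2 + \frac{1}{2} \cdot \frac{1}{3}\right)^{2} - 24 \left(2 + \frac{1}{2} \cdot \frac{1}{3}\right)^{3}\right) + 437964 = \left(-6468 - 1232 \left(2 + \frac{1}{6}\right) - 126 \left(2 + \frac{1}{6}\right)^{2} - 24 \left(2 + \frac{1}{6}\right)^{3}\right) + 437964 = \left(-6468 - \frac{8008}{3} - 126 \left(\frac{13}{6}\right)^{2} - 24 \left(\frac{13}{6}\right)^{3}\right) + 437964 = \left(-6468 - \frac{8008}{3} - \frac{1183}{2} - \frac{2197}{9}\right) + 437964 = - \frac{179513}{18} + 437964 = \frac{7703839}{18}$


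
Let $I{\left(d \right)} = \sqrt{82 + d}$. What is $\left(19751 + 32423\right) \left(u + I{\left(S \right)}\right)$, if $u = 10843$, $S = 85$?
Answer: $565722682 + 52174 \sqrt{167} \approx 5.664 \cdot 10^{8}$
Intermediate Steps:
$\left(19751 + 32423\right) \left(u + I{\left(S \right)}\right) = \left(19751 + 32423\right) \left(10843 + \sqrt{82 + 85}\right) = 52174 \left(10843 + \sqrt{167}\right) = 565722682 + 52174 \sqrt{167}$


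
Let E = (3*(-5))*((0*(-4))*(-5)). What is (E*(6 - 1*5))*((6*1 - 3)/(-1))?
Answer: 0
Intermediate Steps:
E = 0 (E = -0*(-5) = -15*0 = 0)
(E*(6 - 1*5))*((6*1 - 3)/(-1)) = (0*(6 - 1*5))*((6*1 - 3)/(-1)) = (0*(6 - 5))*((6 - 3)*(-1)) = (0*1)*(3*(-1)) = 0*(-3) = 0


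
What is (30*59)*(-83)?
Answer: -146910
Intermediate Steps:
(30*59)*(-83) = 1770*(-83) = -146910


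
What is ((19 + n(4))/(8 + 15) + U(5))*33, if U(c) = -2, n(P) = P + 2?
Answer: -693/23 ≈ -30.130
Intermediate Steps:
n(P) = 2 + P
((19 + n(4))/(8 + 15) + U(5))*33 = ((19 + (2 + 4))/(8 + 15) - 2)*33 = ((19 + 6)/23 - 2)*33 = (25*(1/23) - 2)*33 = (25/23 - 2)*33 = -21/23*33 = -693/23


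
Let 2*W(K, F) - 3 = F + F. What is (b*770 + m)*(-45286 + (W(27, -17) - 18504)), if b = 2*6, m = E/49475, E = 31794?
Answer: -29170649151567/49475 ≈ -5.8960e+8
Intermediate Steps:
m = 31794/49475 ≈ 0.64263
W(K, F) = 3/2 + F (W(K, F) = 3/2 + (F + F)/2 = 3/2 + (2*F)/2 = 3/2 + F)
b = 12
(b*770 + m)*(-45286 + (W(27, -17) - 18504)) = (12*770 + 31794/49475)*(-45286 + ((3/2 - 17) - 18504)) = (9240 + 31794/49475)*(-45286 + (-31/2 - 18504)) = 457180794*(-45286 - 37039/2)/49475 = (457180794/49475)*(-127611/2) = -29170649151567/49475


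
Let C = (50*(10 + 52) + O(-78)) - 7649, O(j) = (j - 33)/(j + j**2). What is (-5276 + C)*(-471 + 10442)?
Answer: -15086649929/154 ≈ -9.7965e+7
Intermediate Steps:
O(j) = (-33 + j)/(j + j**2)
C = -9107135/2002 (C = (50*(10 + 52) + (-33 - 78)/((-78)*(1 - 78))) - 7649 = (50*62 - 1/78*(-111)/(-77)) - 7649 = (3100 - 1/78*(-1/77)*(-111)) - 7649 = (3100 - 37/2002) - 7649 = 6206163/2002 - 7649 = -9107135/2002 ≈ -4549.0)
(-5276 + C)*(-471 + 10442) = (-5276 - 9107135/2002)*(-471 + 10442) = -19669687/2002*9971 = -15086649929/154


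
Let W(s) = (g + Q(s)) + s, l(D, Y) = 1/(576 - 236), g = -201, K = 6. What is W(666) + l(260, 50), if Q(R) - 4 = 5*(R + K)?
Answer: 1301861/340 ≈ 3829.0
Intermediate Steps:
Q(R) = 34 + 5*R (Q(R) = 4 + 5*(R + 6) = 4 + 5*(6 + R) = 4 + (30 + 5*R) = 34 + 5*R)
l(D, Y) = 1/340
W(s) = -167 + 6*s (W(s) = (-201 + (34 + 5*s)) + s = (-167 + 5*s) + s = -167 + 6*s)
W(666) + l(260, 50) = (-167 + 6*666) + 1/340 = (-167 + 3996) + 1/340 = 3829 + 1/340 = 1301861/340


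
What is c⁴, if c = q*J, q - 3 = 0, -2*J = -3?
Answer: 6561/16 ≈ 410.06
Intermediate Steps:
J = 3/2 (J = -½*(-3) = 3/2 ≈ 1.5000)
q = 3 (q = 3 + 0 = 3)
c = 9/2 (c = 3*(3/2) = 9/2 ≈ 4.5000)
c⁴ = (9/2)⁴ = 6561/16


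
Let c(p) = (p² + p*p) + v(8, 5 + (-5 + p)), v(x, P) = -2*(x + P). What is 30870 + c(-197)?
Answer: 108866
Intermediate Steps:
v(x, P) = -2*P - 2*x (v(x, P) = -2*(P + x) = -2*P - 2*x)
c(p) = -16 - 2*p + 2*p² (c(p) = (p² + p*p) + (-2*(5 + (-5 + p)) - 2*8) = (p² + p²) + (-2*p - 16) = 2*p² + (-16 - 2*p) = -16 - 2*p + 2*p²)
30870 + c(-197) = 30870 + (-16 - 2*(-197) + 2*(-197)²) = 30870 + (-16 + 394 + 2*38809) = 30870 + (-16 + 394 + 77618) = 30870 + 77996 = 108866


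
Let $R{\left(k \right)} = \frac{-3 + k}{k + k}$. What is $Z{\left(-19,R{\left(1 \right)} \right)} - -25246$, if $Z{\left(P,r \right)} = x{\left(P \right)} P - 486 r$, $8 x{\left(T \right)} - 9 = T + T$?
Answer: $\frac{206407}{8} \approx 25801.0$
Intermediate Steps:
$x{\left(T \right)} = \frac{9}{8} + \frac{T}{4}$ ($x{\left(T \right)} = \frac{9}{8} + \frac{T + T}{8} = \frac{9}{8} + \frac{2 T}{8} = \frac{9}{8} + \frac{T}{4}$)
$R{\left(k \right)} = \frac{-3 + k}{2 k}$
$Z{\left(P,r \right)} = - 486 r + P \left(\frac{9}{8} + \frac{P}{4}\right)$ ($Z{\left(P,r \right)} = \left(\frac{9}{8} + \frac{P}{4}\right) P - 486 r = P \left(\frac{9}{8} + \frac{P}{4}\right) - 486 r = - 486 r + P \left(\frac{9}{8} + \frac{P}{4}\right)$)
$Z{\left(-19,R{\left(1 \right)} \right)} - -25246 = \left(- 486 \frac{-3 + 1}{2 \cdot 1} + \frac{1}{8} \left(-19\right) \left(9 + 2 \left(-19\right)\right)\right) - -25246 = \left(- 486 \cdot \frac{1}{2} \cdot 1 \left(-2\right) + \frac{1}{8} \left(-19\right) \left(9 - 38\right)\right) + 25246 = \left(\left(-486\right) \left(-1\right) + \frac{1}{8} \left(-19\right) \left(-29\right)\right) + 25246 = \left(486 + \frac{551}{8}\right) + 25246 = \frac{4439}{8} + 25246 = \frac{206407}{8}$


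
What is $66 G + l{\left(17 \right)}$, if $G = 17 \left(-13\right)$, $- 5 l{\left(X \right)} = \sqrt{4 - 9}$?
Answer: $-14586 - \frac{i \sqrt{5}}{5} \approx -14586.0 - 0.44721 i$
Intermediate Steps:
$l{\left(X \right)} = - \frac{i \sqrt{5}}{5}$ ($l{\left(X \right)} = - \frac{\sqrt{4 - 9}}{5} = - \frac{\sqrt{-5}}{5} = - \frac{i \sqrt{5}}{5}$)
$G = -221$
$66 G + l{\left(17 \right)} = 66 \left(-221\right) - \frac{i \sqrt{5}}{5} = -14586 - \frac{i \sqrt{5}}{5}$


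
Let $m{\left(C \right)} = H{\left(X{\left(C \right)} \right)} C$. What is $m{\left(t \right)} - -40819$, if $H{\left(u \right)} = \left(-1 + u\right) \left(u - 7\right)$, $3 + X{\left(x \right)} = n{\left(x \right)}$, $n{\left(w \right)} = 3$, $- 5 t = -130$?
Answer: $41001$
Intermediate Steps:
$t = 26$ ($t = \left(- \frac{1}{5}\right) \left(-130\right) = 26$)
$X{\left(x \right)} = 0$ ($X{\left(x \right)} = -3 + 3 = 0$)
$H{\left(u \right)} = \left(-1 + u\right) \left(-7 + u\right)$
$m{\left(C \right)} = 7 C$ ($m{\left(C \right)} = \left(7 + 0^{2} - 0\right) C = \left(7 + 0 + 0\right) C = 7 C$)
$m{\left(t \right)} - -40819 = 7 \cdot 26 - -40819 = 182 + 40819 = 41001$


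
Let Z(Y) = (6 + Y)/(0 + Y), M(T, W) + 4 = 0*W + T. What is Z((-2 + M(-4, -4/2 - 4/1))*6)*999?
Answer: 8991/10 ≈ 899.10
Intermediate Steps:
M(T, W) = -4 + T (M(T, W) = -4 + (0*W + T) = -4 + (0 + T) = -4 + T)
Z(Y) = (6 + Y)/Y
Z((-2 + M(-4, -4/2 - 4/1))*6)*999 = ((6 + (-2 + (-4 - 4))*6)/(((-2 + (-4 - 4))*6)))*999 = ((6 + (-2 - 8)*6)/(((-2 - 8)*6)))*999 = ((6 - 10*6)/((-10*6)))*999 = ((6 - 60)/(-60))*999 = -1/60*(-54)*999 = (9/10)*999 = 8991/10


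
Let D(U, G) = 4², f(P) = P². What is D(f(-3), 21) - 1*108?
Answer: -92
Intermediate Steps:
D(U, G) = 16
D(f(-3), 21) - 1*108 = 16 - 1*108 = 16 - 108 = -92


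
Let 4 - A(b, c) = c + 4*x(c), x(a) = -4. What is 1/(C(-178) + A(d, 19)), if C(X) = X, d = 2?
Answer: -1/177 ≈ -0.0056497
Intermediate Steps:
A(b, c) = 20 - c (A(b, c) = 4 - (c + 4*(-4)) = 4 - (c - 16) = 4 - (-16 + c) = 4 + (16 - c) = 20 - c)
1/(C(-178) + A(d, 19)) = 1/(-178 + (20 - 1*19)) = 1/(-178 + (20 - 19)) = 1/(-178 + 1) = 1/(-177) = -1/177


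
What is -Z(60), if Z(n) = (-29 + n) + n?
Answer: -91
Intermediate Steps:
Z(n) = -29 + 2*n
-Z(60) = -(-29 + 2*60) = -(-29 + 120) = -1*91 = -91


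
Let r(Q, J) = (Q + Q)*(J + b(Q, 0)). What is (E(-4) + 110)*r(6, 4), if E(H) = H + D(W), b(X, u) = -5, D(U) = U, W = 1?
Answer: -1284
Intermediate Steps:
E(H) = 1 + H (E(H) = H + 1 = 1 + H)
r(Q, J) = 2*Q*(-5 + J) (r(Q, J) = (Q + Q)*(J - 5) = (2*Q)*(-5 + J) = 2*Q*(-5 + J))
(E(-4) + 110)*r(6, 4) = ((1 - 4) + 110)*(2*6*(-5 + 4)) = (-3 + 110)*(2*6*(-1)) = 107*(-12) = -1284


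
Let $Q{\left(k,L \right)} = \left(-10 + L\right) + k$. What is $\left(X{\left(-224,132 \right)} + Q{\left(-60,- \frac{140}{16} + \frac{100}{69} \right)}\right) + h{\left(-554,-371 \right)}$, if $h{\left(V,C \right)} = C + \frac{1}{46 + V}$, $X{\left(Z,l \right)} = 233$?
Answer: $- \frac{3773395}{17526} \approx -215.3$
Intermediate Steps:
$Q{\left(k,L \right)} = -10 + L + k$
$\left(X{\left(-224,132 \right)} + Q{\left(-60,- \frac{140}{16} + \frac{100}{69} \right)}\right) + h{\left(-554,-371 \right)} = \left(233 - \frac{21335}{276}\right) + \frac{1 + 46 \left(-371\right) - -205534}{46 - 554} = \left(233 - \frac{21335}{276}\right) + \frac{1 - 17066 + 205534}{-508} = \left(233 - \frac{21335}{276}\right) - \frac{188469}{508} = \frac{42973}{276} - \frac{188469}{508} = - \frac{3773395}{17526}$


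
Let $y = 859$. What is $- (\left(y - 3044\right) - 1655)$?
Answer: $3840$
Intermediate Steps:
$- (\left(y - 3044\right) - 1655) = - (\left(859 - 3044\right) - 1655) = - (-2185 - 1655) = \left(-1\right) \left(-3840\right) = 3840$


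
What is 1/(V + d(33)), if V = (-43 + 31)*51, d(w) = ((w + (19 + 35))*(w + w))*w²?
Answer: 1/6252426 ≈ 1.5994e-7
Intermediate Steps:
d(w) = 2*w³*(54 + w) (d(w) = ((w + 54)*(2*w))*w² = ((54 + w)*(2*w))*w² = (2*w*(54 + w))*w² = 2*w³*(54 + w))
V = -612 (V = -12*51 = -612)
1/(V + d(33)) = 1/(-612 + 2*33³*(54 + 33)) = 1/(-612 + 2*35937*87) = 1/(-612 + 6253038) = 1/6252426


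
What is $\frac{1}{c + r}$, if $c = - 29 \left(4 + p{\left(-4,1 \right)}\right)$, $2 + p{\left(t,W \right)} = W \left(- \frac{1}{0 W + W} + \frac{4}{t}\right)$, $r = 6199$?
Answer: $\frac{1}{6199} \approx 0.00016132$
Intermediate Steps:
$p{\left(t,W \right)} = -2 + W \left(- \frac{1}{W} + \frac{4}{t}\right)$ ($p{\left(t,W \right)} = -2 + W \left(- \frac{1}{0 W + W} + \frac{4}{t}\right) = -2 + W \left(- \frac{1}{0 + W} + \frac{4}{t}\right) = -2 + W \left(- \frac{1}{W} + \frac{4}{t}\right)$)
$c = 0$ ($c = - 29 \left(4 - \left(3 - \frac{4}{-4}\right)\right) = - 29 \left(4 - \left(3 - -1\right)\right) = - 29 \left(4 - 4\right) = \left(-29\right) 0 = 0$)
$\frac{1}{c + r} = \frac{1}{0 + 6199} = \frac{1}{6199}$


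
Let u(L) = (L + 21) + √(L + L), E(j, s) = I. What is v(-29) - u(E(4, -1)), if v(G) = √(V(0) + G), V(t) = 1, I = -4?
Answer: -17 - 2*I*√2 + 2*I*√7 ≈ -17.0 + 2.4631*I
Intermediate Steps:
E(j, s) = -4
u(L) = 21 + L + √2*√L (u(L) = (21 + L) + √(2*L) = (21 + L) + √2*√L = 21 + L + √2*√L)
v(G) = √(1 + G)
v(-29) - u(E(4, -1)) = √(1 - 29) - (21 - 4 + √2*√(-4)) = √(-28) - (21 - 4 + √2*(2*I)) = 2*I*√7 - (21 - 4 + 2*I*√2) = 2*I*√7 - (17 + 2*I*√2) = 2*I*√7 + (-17 - 2*I*√2) = -17 - 2*I*√2 + 2*I*√7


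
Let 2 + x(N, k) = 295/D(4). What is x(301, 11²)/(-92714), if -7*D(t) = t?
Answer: 2073/370856 ≈ 0.0055898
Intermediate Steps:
D(t) = -t/7
x(N, k) = -2073/4 (x(N, k) = -2 + 295/((-⅐*4)) = -2 + 295/(-4/7) = -2 + 295*(-7/4) = -2 - 2065/4 = -2073/4)
x(301, 11²)/(-92714) = -2073/4/(-92714) = -2073/4*(-1/92714) = 2073/370856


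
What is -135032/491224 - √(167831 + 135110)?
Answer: -16879/61403 - √302941 ≈ -550.68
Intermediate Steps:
-135032/491224 - √(167831 + 135110) = -135032*1/491224 - √302941 = -16879/61403 - √302941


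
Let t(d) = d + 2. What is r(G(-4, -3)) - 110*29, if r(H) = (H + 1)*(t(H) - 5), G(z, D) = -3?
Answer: -3178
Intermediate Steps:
t(d) = 2 + d
r(H) = (1 + H)*(-3 + H) (r(H) = (H + 1)*((2 + H) - 5) = (1 + H)*(-3 + H))
r(G(-4, -3)) - 110*29 = (-3 + (-3)² - 2*(-3)) - 110*29 = (-3 + 9 + 6) - 3190 = 12 - 3190 = -3178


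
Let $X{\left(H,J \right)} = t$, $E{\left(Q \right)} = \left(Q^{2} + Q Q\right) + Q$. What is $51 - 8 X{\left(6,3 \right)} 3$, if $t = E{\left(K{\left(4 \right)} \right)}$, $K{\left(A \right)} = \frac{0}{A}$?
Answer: $0$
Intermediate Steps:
$K{\left(A \right)} = 0$
$E{\left(Q \right)} = Q + 2 Q^{2}$ ($E{\left(Q \right)} = \left(Q^{2} + Q^{2}\right) + Q = 2 Q^{2} + Q = Q + 2 Q^{2}$)
$t = 0$ ($t = 0 \left(1 + 2 \cdot 0\right) = 0 \left(1 + 0\right) = 0 \cdot 1 = 0$)
$X{\left(H,J \right)} = 0$
$51 - 8 X{\left(6,3 \right)} 3 = 51 \left(-8\right) 0 \cdot 3 = 51 \cdot 0 \cdot 3 = 51 \cdot 0 = 0$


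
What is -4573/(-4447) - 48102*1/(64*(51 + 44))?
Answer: -93052877/13518880 ≈ -6.8832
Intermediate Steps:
-4573/(-4447) - 48102*1/(64*(51 + 44)) = -4573*(-1/4447) - 48102/(95*64) = 4573/4447 - 48102/6080 = 4573/4447 - 48102*1/6080 = 4573/4447 - 24051/3040 = -93052877/13518880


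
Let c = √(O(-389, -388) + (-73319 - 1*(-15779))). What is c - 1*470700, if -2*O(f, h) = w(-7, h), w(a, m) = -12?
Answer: -470700 + I*√57534 ≈ -4.707e+5 + 239.86*I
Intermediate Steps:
O(f, h) = 6 (O(f, h) = -½*(-12) = 6)
c = I*√57534 (c = √(6 + (-73319 - 1*(-15779))) = √(6 + (-73319 + 15779)) = √(6 - 57540) = √(-57534) = I*√57534 ≈ 239.86*I)
c - 1*470700 = I*√57534 - 1*470700 = I*√57534 - 470700 = -470700 + I*√57534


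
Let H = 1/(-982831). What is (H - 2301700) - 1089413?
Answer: -3332890980904/982831 ≈ -3.3911e+6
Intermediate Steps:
H = -1/982831 ≈ -1.0175e-6
(H - 2301700) - 1089413 = (-1/982831 - 2301700) - 1089413 = -2262182112701/982831 - 1089413 = -3332890980904/982831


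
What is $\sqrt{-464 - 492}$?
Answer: $2 i \sqrt{239} \approx 30.919 i$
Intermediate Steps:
$\sqrt{-464 - 492} = \sqrt{-956} = 2 i \sqrt{239}$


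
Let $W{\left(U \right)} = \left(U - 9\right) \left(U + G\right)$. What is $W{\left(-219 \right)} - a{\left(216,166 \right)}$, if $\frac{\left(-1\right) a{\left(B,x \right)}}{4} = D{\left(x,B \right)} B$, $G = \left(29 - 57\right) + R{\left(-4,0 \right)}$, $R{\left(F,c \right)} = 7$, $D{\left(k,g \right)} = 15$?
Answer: $67680$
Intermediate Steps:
$G = -21$ ($G = \left(29 - 57\right) + 7 = -28 + 7 = -21$)
$a{\left(B,x \right)} = - 60 B$ ($a{\left(B,x \right)} = - 4 \cdot 15 B = - 60 B$)
$W{\left(U \right)} = \left(-21 + U\right) \left(-9 + U\right)$ ($W{\left(U \right)} = \left(U - 9\right) \left(U - 21\right) = \left(-9 + U\right) \left(-21 + U\right) = \left(-21 + U\right) \left(-9 + U\right)$)
$W{\left(-219 \right)} - a{\left(216,166 \right)} = \left(189 + \left(-219\right)^{2} - -6570\right) - \left(-60\right) 216 = \left(189 + 47961 + 6570\right) - -12960 = 54720 + 12960 = 67680$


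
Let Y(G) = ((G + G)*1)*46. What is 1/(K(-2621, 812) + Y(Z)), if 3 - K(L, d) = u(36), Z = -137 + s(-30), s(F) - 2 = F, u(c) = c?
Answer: -1/15213 ≈ -6.5733e-5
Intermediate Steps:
s(F) = 2 + F
Z = -165 (Z = -137 + (2 - 30) = -137 - 28 = -165)
K(L, d) = -33 (K(L, d) = 3 - 1*36 = 3 - 36 = -33)
Y(G) = 92*G (Y(G) = ((2*G)*1)*46 = (2*G)*46 = 92*G)
1/(K(-2621, 812) + Y(Z)) = 1/(-33 + 92*(-165)) = 1/(-33 - 15180) = 1/(-15213) = -1/15213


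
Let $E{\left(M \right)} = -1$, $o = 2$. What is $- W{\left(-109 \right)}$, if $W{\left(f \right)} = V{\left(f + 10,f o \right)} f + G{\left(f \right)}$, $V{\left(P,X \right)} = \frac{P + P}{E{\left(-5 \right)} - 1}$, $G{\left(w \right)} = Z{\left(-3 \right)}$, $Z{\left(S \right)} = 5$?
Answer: $10786$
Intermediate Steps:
$G{\left(w \right)} = 5$
$V{\left(P,X \right)} = - P$ ($V{\left(P,X \right)} = \frac{P + P}{-1 - 1} = \frac{2 P}{-2} = 2 P \left(- \frac{1}{2}\right) = - P$)
$W{\left(f \right)} = 5 + f \left(-10 - f\right)$ ($W{\left(f \right)} = - (f + 10) f + 5 = - (10 + f) f + 5 = \left(-10 - f\right) f + 5 = f \left(-10 - f\right) + 5 = 5 + f \left(-10 - f\right)$)
$- W{\left(-109 \right)} = - (5 - - 109 \left(10 - 109\right)) = - (5 - \left(-109\right) \left(-99\right)) = - (5 - 10791) = \left(-1\right) \left(-10786\right) = 10786$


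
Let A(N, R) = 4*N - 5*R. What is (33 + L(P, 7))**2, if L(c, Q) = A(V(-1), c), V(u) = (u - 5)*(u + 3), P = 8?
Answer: 3025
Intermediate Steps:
V(u) = (-5 + u)*(3 + u)
A(N, R) = -5*R + 4*N
L(c, Q) = -48 - 5*c (L(c, Q) = -5*c + 4*(-15 + (-1)**2 - 2*(-1)) = -5*c + 4*(-15 + 1 + 2) = -5*c + 4*(-12) = -5*c - 48 = -48 - 5*c)
(33 + L(P, 7))**2 = (33 + (-48 - 5*8))**2 = (33 + (-48 - 40))**2 = (33 - 88)**2 = (-55)**2 = 3025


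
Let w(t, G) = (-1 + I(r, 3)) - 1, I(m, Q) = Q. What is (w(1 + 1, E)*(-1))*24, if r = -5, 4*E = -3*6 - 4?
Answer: -24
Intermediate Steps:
E = -11/2 (E = (-3*6 - 4)/4 = (-18 - 4)/4 = (¼)*(-22) = -11/2 ≈ -5.5000)
w(t, G) = 1 (w(t, G) = (-1 + 3) - 1 = 2 - 1 = 1)
(w(1 + 1, E)*(-1))*24 = (1*(-1))*24 = -1*24 = -24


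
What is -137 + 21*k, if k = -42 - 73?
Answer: -2552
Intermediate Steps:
k = -115
-137 + 21*k = -137 + 21*(-115) = -137 - 2415 = -2552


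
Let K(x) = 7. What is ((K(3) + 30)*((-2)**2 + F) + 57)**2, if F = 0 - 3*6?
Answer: 212521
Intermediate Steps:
F = -18 (F = 0 - 18 = -18)
((K(3) + 30)*((-2)**2 + F) + 57)**2 = ((7 + 30)*((-2)**2 - 18) + 57)**2 = (37*(4 - 18) + 57)**2 = (37*(-14) + 57)**2 = (-518 + 57)**2 = (-461)**2 = 212521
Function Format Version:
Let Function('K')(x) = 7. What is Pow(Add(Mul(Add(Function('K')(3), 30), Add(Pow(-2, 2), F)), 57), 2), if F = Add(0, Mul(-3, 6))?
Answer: 212521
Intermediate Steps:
F = -18 (F = Add(0, -18) = -18)
Pow(Add(Mul(Add(Function('K')(3), 30), Add(Pow(-2, 2), F)), 57), 2) = Pow(Add(Mul(Add(7, 30), Add(Pow(-2, 2), -18)), 57), 2) = Pow(Add(Mul(37, Add(4, -18)), 57), 2) = Pow(Add(Mul(37, -14), 57), 2) = Pow(Add(-518, 57), 2) = Pow(-461, 2) = 212521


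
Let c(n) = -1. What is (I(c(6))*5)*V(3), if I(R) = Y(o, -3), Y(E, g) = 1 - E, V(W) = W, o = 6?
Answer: -75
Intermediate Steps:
I(R) = -5 (I(R) = 1 - 1*6 = 1 - 6 = -5)
(I(c(6))*5)*V(3) = -5*5*3 = -25*3 = -75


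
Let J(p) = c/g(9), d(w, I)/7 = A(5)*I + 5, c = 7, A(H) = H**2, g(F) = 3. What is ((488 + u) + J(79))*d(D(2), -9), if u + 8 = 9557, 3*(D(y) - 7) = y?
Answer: -46381720/3 ≈ -1.5461e+7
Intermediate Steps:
D(y) = 7 + y/3
u = 9549 (u = -8 + 9557 = 9549)
d(w, I) = 35 + 175*I (d(w, I) = 7*(5**2*I + 5) = 7*(25*I + 5) = 7*(5 + 25*I) = 35 + 175*I)
J(p) = 7/3
((488 + u) + J(79))*d(D(2), -9) = ((488 + 9549) + 7/3)*(35 + 175*(-9)) = (10037 + 7/3)*(35 - 1575) = (30118/3)*(-1540) = -46381720/3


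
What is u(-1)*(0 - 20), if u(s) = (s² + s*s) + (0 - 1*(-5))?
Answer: -140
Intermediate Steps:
u(s) = 5 + 2*s² (u(s) = (s² + s²) + (0 + 5) = 2*s² + 5 = 5 + 2*s²)
u(-1)*(0 - 20) = (5 + 2*(-1)²)*(0 - 20) = (5 + 2*1)*(-20) = (5 + 2)*(-20) = 7*(-20) = -140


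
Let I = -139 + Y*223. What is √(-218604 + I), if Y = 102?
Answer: I*√195997 ≈ 442.72*I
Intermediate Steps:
I = 22607 (I = -139 + 102*223 = -139 + 22746 = 22607)
√(-218604 + I) = √(-218604 + 22607) = √(-195997) = I*√195997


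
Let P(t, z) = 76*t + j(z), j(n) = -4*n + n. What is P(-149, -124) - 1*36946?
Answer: -47898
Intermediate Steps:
j(n) = -3*n
P(t, z) = -3*z + 76*t (P(t, z) = 76*t - 3*z = -3*z + 76*t)
P(-149, -124) - 1*36946 = (-3*(-124) + 76*(-149)) - 1*36946 = (372 - 11324) - 36946 = -10952 - 36946 = -47898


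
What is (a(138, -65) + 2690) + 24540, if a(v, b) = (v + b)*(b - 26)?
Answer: 20587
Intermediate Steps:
a(v, b) = (-26 + b)*(b + v) (a(v, b) = (b + v)*(-26 + b) = (-26 + b)*(b + v))
(a(138, -65) + 2690) + 24540 = (((-65)² - 26*(-65) - 26*138 - 65*138) + 2690) + 24540 = ((4225 + 1690 - 3588 - 8970) + 2690) + 24540 = (-6643 + 2690) + 24540 = -3953 + 24540 = 20587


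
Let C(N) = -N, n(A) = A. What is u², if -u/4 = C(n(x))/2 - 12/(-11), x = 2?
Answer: 16/121 ≈ 0.13223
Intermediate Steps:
u = -4/11 (u = -4*(-1*2/2 - 12/(-11)) = -4*(-2*½ - 12*(-1/11)) = -4*(-1 + 12/11) = -4*1/11 = -4/11 ≈ -0.36364)
u² = (-4/11)² = 16/121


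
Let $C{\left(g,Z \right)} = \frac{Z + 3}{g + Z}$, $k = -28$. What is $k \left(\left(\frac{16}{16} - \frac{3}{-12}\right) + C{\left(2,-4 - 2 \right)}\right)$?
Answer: $-56$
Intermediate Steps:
$C{\left(g,Z \right)} = \frac{3 + Z}{Z + g}$
$k \left(\left(\frac{16}{16} - \frac{3}{-12}\right) + C{\left(2,-4 - 2 \right)}\right) = - 28 \left(\left(\frac{16}{16} - \frac{3}{-12}\right) + \frac{3 - 6}{\left(-4 - 2\right) + 2}\right) = - 28 \left(\left(16 \cdot \frac{1}{16} - - \frac{1}{4}\right) + \frac{3 - 6}{-6 + 2}\right) = - 28 \left(\left(1 + \frac{1}{4}\right) + \frac{1}{-4} \left(-3\right)\right) = - 28 \left(\frac{5}{4} - - \frac{3}{4}\right) = - 28 \left(\frac{5}{4} + \frac{3}{4}\right) = \left(-28\right) 2 = -56$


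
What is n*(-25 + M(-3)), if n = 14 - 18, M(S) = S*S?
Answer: 64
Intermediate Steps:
M(S) = S**2
n = -4
n*(-25 + M(-3)) = -4*(-25 + (-3)**2) = -4*(-25 + 9) = -4*(-16) = 64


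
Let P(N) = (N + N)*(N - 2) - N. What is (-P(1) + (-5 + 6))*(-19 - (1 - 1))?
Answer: -76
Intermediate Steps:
P(N) = -N + 2*N*(-2 + N) (P(N) = (2*N)*(-2 + N) - N = 2*N*(-2 + N) - N = -N + 2*N*(-2 + N))
(-P(1) + (-5 + 6))*(-19 - (1 - 1)) = (-(-5 + 2*1) + (-5 + 6))*(-19 - (1 - 1)) = (-(-5 + 2) + 1)*(-19 - 0) = (-(-3) + 1)*(-19 - 1*0) = (-1*(-3) + 1)*(-19 + 0) = (3 + 1)*(-19) = 4*(-19) = -76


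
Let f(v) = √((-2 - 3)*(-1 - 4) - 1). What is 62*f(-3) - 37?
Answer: -37 + 124*√6 ≈ 266.74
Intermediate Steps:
f(v) = 2*√6 (f(v) = √(-5*(-5) - 1) = √(25 - 1) = √24 = 2*√6)
62*f(-3) - 37 = 62*(2*√6) - 37 = 124*√6 - 37 = -37 + 124*√6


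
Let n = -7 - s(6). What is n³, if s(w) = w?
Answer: -2197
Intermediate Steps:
n = -13 (n = -7 - 1*6 = -7 - 6 = -13)
n³ = (-13)³ = -2197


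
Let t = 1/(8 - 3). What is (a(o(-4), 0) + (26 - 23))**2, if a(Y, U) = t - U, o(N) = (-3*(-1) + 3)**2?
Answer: 256/25 ≈ 10.240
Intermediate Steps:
t = 1/5 ≈ 0.20000
o(N) = 36 (o(N) = (3 + 3)**2 = 6**2 = 36)
a(Y, U) = 1/5 - U
(a(o(-4), 0) + (26 - 23))**2 = ((1/5 - 1*0) + (26 - 23))**2 = ((1/5 + 0) + 3)**2 = (1/5 + 3)**2 = (16/5)**2 = 256/25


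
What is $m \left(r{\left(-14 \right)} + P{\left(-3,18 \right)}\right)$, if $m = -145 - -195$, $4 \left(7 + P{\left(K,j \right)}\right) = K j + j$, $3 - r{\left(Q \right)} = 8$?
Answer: $-1050$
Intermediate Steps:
$r{\left(Q \right)} = -5$ ($r{\left(Q \right)} = 3 - 8 = -5$)
$P{\left(K,j \right)} = -7 + \frac{j}{4} + \frac{K j}{4}$ ($P{\left(K,j \right)} = -7 + \frac{K j + j}{4} = -7 + \frac{j + K j}{4} = -7 + \left(\frac{j}{4} + \frac{K j}{4}\right) = -7 + \frac{j}{4} + \frac{K j}{4}$)
$m = 50$ ($m = -145 + 195 = 50$)
$m \left(r{\left(-14 \right)} + P{\left(-3,18 \right)}\right) = 50 \left(-5 + \left(-7 + \frac{1}{4} \cdot 18 + \frac{1}{4} \left(-3\right) 18\right)\right) = 50 \left(-5 - 16\right) = 50 \left(-21\right) = -1050$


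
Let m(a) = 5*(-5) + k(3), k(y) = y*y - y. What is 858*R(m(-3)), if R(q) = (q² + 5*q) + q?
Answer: 211926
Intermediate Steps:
k(y) = y² - y
m(a) = -19 (m(a) = 5*(-5) + 3*(-1 + 3) = -25 + 3*2 = -25 + 6 = -19)
R(q) = q² + 6*q
858*R(m(-3)) = 858*(-19*(6 - 19)) = 858*(-19*(-13)) = 858*247 = 211926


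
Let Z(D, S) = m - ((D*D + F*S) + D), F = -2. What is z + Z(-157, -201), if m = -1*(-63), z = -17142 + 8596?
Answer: -33377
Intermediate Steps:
z = -8546
m = 63
Z(D, S) = 63 - D - D² + 2*S (Z(D, S) = 63 - ((D*D - 2*S) + D) = 63 - ((D² - 2*S) + D) = 63 - (D + D² - 2*S) = 63 + (-D - D² + 2*S) = 63 - D - D² + 2*S)
z + Z(-157, -201) = -8546 + (63 - 1*(-157) - 1*(-157)² + 2*(-201)) = -8546 + (63 + 157 - 1*24649 - 402) = -8546 + (63 + 157 - 24649 - 402) = -8546 - 24831 = -33377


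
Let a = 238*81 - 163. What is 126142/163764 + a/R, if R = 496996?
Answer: 16455604573/20347513236 ≈ 0.80873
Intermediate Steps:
a = 19115 (a = 19278 - 163 = 19115)
126142/163764 + a/R = 126142/163764 + 19115/496996 = 126142*(1/163764) + 19115*(1/496996) = 63071/81882 + 19115/496996 = 16455604573/20347513236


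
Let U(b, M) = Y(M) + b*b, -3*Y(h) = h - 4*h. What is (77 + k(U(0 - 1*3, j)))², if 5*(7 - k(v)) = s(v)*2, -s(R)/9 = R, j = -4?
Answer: 10404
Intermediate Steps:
Y(h) = h (Y(h) = -(h - 4*h)/3 = -(-1)*h = h)
s(R) = -9*R
U(b, M) = M + b² (U(b, M) = M + b*b = M + b²)
k(v) = 7 + 18*v/5 (k(v) = 7 - (-9*v)*2/5 = 7 - (-18)*v/5 = 7 + 18*v/5)
(77 + k(U(0 - 1*3, j)))² = (77 + (7 + 18*(-4 + (0 - 1*3)²)/5))² = (77 + (7 + 18*(-4 + (0 - 3)²)/5))² = (77 + (7 + 18*(-4 + (-3)²)/5))² = (77 + (7 + 18*(-4 + 9)/5))² = (77 + (7 + (18/5)*5))² = (77 + (7 + 18))² = (77 + 25)² = 102² = 10404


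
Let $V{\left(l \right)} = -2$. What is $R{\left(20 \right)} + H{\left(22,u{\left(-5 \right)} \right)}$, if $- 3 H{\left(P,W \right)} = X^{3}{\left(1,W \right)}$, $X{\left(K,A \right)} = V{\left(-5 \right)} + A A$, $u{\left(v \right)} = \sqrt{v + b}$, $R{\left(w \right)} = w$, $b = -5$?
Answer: $596$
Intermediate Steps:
$u{\left(v \right)} = \sqrt{-5 + v}$ ($u{\left(v \right)} = \sqrt{v - 5} = \sqrt{-5 + v}$)
$X{\left(K,A \right)} = -2 + A^{2}$ ($X{\left(K,A \right)} = -2 + A A = -2 + A^{2}$)
$H{\left(P,W \right)} = - \frac{\left(-2 + W^{2}\right)^{3}}{3}$
$R{\left(20 \right)} + H{\left(22,u{\left(-5 \right)} \right)} = 20 - \frac{\left(-2 + \left(\sqrt{-5 - 5}\right)^{2}\right)^{3}}{3} = 20 - \frac{\left(-2 + \left(\sqrt{-10}\right)^{2}\right)^{3}}{3} = 20 - \frac{\left(-2 + \left(i \sqrt{10}\right)^{2}\right)^{3}}{3} = 20 - \frac{\left(-2 - 10\right)^{3}}{3} = 20 - \frac{\left(-12\right)^{3}}{3} = 20 - -576 = 20 + 576 = 596$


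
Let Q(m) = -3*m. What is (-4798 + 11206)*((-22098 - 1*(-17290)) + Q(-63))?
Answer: -29598552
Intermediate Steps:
(-4798 + 11206)*((-22098 - 1*(-17290)) + Q(-63)) = (-4798 + 11206)*((-22098 - 1*(-17290)) - 3*(-63)) = 6408*((-22098 + 17290) + 189) = 6408*(-4808 + 189) = 6408*(-4619) = -29598552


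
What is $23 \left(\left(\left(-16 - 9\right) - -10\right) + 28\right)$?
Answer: $299$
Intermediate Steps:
$23 \left(\left(\left(-16 - 9\right) - -10\right) + 28\right) = 23 \left(\left(-25 + 10\right) + 28\right) = 23 \left(-15 + 28\right) = 23 \cdot 13 = 299$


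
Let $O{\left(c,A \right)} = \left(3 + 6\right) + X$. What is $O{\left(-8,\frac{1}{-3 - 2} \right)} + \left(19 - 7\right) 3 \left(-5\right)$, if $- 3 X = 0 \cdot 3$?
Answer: $-171$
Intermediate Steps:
$X = 0$ ($X = - \frac{0 \cdot 3}{3} = \left(- \frac{1}{3}\right) 0 = 0$)
$O{\left(c,A \right)} = 9$ ($O{\left(c,A \right)} = \left(3 + 6\right) + 0 = 9 + 0 = 9$)
$O{\left(-8,\frac{1}{-3 - 2} \right)} + \left(19 - 7\right) 3 \left(-5\right) = 9 + \left(19 - 7\right) 3 \left(-5\right) = 9 + 12 \left(-15\right) = 9 - 180 = -171$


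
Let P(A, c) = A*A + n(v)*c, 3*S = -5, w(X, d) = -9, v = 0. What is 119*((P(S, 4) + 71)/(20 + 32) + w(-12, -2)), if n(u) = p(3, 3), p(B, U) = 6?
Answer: -99127/117 ≈ -847.24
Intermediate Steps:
n(u) = 6
S = -5/3 (S = (⅓)*(-5) = -5/3 ≈ -1.6667)
P(A, c) = A² + 6*c (P(A, c) = A*A + 6*c = A² + 6*c)
119*((P(S, 4) + 71)/(20 + 32) + w(-12, -2)) = 119*((((-5/3)² + 6*4) + 71)/(20 + 32) - 9) = 119*(((25/9 + 24) + 71)/52 - 9) = 119*((241/9 + 71)*(1/52) - 9) = 119*((880/9)*(1/52) - 9) = 119*(220/117 - 9) = 119*(-833/117) = -99127/117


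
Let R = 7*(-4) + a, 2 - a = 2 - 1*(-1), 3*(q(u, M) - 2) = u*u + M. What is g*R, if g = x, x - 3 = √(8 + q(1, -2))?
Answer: -87 - 29*√87/3 ≈ -177.16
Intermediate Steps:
q(u, M) = 2 + M/3 + u²/3 (q(u, M) = 2 + (u*u + M)/3 = 2 + (u² + M)/3 = 2 + (M + u²)/3 = 2 + (M/3 + u²/3) = 2 + M/3 + u²/3)
a = -1 (a = 2 - (2 - 1*(-1)) = 2 - (2 + 1) = 2 - 1*3 = 2 - 3 = -1)
x = 3 + √87/3 (x = 3 + √(8 + (2 + (⅓)*(-2) + (⅓)*1²)) = 3 + √(8 + (2 - ⅔ + (⅓)*1)) = 3 + √(8 + (2 - ⅔ + ⅓)) = 3 + √(8 + 5/3) = 3 + √(29/3) = 3 + √87/3 ≈ 6.1091)
g = 3 + √87/3 ≈ 6.1091
R = -29 (R = 7*(-4) - 1 = -28 - 1 = -29)
g*R = (3 + √87/3)*(-29) = -87 - 29*√87/3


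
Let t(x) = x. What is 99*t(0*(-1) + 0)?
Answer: 0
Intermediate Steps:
99*t(0*(-1) + 0) = 99*(0*(-1) + 0) = 99*(0 + 0) = 99*0 = 0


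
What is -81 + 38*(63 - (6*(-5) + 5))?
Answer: 3263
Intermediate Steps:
-81 + 38*(63 - (6*(-5) + 5)) = -81 + 38*(63 - (-30 + 5)) = -81 + 38*(63 - 1*(-25)) = -81 + 38*(63 + 25) = -81 + 38*88 = -81 + 3344 = 3263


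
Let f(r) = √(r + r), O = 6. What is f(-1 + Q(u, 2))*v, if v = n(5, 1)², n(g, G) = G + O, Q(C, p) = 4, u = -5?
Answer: 49*√6 ≈ 120.03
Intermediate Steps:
n(g, G) = 6 + G (n(g, G) = G + 6 = 6 + G)
v = 49 (v = (6 + 1)² = 7² = 49)
f(r) = √2*√r (f(r) = √(2*r) = √2*√r)
f(-1 + Q(u, 2))*v = (√2*√(-1 + 4))*49 = (√2*√3)*49 = √6*49 = 49*√6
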